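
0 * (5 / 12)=0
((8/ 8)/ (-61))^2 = 1/ 3721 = 0.00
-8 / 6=-4 / 3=-1.33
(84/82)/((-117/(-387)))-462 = -458.61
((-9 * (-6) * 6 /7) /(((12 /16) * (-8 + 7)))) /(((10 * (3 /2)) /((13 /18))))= -104 /35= -2.97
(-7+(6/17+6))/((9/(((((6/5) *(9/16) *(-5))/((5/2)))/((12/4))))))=0.03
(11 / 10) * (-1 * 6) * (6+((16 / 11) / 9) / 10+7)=-85.91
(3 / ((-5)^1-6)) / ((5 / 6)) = -18 / 55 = -0.33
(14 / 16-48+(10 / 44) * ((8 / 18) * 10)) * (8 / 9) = -36523 / 891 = -40.99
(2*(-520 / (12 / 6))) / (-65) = 8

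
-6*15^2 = -1350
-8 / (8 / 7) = -7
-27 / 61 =-0.44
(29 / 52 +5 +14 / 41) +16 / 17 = 247921 / 36244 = 6.84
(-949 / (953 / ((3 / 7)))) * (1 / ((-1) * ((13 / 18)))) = 3942 / 6671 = 0.59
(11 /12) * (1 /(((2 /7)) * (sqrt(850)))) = 77 * sqrt(34) /4080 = 0.11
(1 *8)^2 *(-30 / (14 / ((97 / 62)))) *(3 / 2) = -69840 / 217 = -321.84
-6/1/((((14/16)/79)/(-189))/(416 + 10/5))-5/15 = 128389535/3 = 42796511.67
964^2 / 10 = 464648 / 5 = 92929.60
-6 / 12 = -1 / 2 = -0.50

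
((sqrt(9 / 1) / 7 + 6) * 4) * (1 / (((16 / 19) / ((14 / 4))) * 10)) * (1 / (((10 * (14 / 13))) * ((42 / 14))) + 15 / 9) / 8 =40641 / 17920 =2.27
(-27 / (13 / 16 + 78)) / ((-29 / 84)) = 36288 / 36569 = 0.99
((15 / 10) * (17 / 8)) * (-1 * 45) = -2295 / 16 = -143.44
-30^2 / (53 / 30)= -27000 / 53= -509.43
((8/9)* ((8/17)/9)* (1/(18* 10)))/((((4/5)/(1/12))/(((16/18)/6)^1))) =4/1003833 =0.00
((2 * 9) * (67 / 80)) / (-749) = -603 / 29960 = -0.02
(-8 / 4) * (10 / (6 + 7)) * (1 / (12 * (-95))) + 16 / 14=5935 / 5187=1.14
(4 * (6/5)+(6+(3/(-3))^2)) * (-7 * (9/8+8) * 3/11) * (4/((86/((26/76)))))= -1175811/359480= -3.27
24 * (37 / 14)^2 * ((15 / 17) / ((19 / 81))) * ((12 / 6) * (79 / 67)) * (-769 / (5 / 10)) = -2287025.43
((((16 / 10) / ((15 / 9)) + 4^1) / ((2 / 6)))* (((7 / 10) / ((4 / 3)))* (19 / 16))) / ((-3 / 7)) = -21.65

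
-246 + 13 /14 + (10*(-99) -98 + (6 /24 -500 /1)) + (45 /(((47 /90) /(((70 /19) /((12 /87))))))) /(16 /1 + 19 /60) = -41412451793 /24478916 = -1691.76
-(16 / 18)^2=-64 / 81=-0.79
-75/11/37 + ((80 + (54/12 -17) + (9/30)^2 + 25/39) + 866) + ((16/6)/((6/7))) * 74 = 5544132421/4761900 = 1164.27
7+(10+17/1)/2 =41/2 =20.50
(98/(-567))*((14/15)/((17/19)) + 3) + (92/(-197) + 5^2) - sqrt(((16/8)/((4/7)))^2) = 165480989/8138070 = 20.33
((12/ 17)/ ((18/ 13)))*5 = 130/ 51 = 2.55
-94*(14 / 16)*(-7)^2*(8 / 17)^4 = -16507904 / 83521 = -197.65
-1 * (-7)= 7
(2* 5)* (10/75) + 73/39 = 125/39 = 3.21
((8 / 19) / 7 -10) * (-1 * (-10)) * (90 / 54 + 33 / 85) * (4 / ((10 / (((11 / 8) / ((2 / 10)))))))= -3810004 / 6783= -561.70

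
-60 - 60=-120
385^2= 148225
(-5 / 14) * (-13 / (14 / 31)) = 2015 / 196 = 10.28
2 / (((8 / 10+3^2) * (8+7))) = 2 / 147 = 0.01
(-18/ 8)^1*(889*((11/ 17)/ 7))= -12573/ 68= -184.90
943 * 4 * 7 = 26404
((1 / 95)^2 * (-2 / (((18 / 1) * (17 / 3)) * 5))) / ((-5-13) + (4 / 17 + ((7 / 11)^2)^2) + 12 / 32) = 0.00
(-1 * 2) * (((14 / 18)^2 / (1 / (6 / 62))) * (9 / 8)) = -49 / 372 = -0.13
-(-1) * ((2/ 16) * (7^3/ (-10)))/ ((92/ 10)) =-343/ 736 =-0.47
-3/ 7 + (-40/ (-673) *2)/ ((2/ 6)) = -339/ 4711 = -0.07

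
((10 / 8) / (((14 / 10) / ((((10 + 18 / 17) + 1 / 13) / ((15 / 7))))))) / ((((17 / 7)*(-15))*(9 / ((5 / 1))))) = -86135 / 1217268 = -0.07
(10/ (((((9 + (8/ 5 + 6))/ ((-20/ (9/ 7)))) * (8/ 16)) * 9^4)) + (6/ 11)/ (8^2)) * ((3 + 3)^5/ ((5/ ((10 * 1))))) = 19550402/ 221859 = 88.12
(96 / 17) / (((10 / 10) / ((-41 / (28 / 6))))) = -5904 / 119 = -49.61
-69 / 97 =-0.71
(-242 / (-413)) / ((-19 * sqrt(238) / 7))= -121 * sqrt(238) / 133399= -0.01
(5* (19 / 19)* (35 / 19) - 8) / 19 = 23 / 361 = 0.06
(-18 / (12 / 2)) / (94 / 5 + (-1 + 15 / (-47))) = -705 / 4108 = -0.17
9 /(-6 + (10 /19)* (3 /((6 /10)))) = -171 /64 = -2.67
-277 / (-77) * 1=277 / 77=3.60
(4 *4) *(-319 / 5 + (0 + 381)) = 25376 / 5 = 5075.20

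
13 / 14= 0.93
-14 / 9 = -1.56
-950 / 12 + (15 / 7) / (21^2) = -54305 / 686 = -79.16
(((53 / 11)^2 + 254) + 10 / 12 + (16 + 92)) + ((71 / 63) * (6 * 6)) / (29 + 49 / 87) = 1265984273 / 3267726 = 387.42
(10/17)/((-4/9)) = -45/34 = -1.32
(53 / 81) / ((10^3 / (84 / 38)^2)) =2597 / 812250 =0.00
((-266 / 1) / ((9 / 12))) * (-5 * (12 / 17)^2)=255360 / 289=883.60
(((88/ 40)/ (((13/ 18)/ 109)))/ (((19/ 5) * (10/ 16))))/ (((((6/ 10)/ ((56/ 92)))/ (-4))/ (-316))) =1018440192/ 5681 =179271.29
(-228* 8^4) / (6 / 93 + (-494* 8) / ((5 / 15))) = 14475264 / 183767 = 78.77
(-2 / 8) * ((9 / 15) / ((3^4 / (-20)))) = 1 / 27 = 0.04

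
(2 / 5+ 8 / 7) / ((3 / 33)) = 594 / 35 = 16.97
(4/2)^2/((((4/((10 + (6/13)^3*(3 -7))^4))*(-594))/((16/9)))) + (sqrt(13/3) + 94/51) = -25036191448004196982/1058688286050659121 + sqrt(39)/3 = -21.57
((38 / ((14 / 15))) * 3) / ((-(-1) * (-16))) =-855 / 112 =-7.63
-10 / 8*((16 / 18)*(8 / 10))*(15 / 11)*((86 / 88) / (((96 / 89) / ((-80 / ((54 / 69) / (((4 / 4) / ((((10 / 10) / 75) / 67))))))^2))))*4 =-11359880233750000 / 9801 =-1159053181690.64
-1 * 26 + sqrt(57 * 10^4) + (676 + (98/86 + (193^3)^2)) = 100 * sqrt(57) + 2222349243645706/43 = 51682540550655.12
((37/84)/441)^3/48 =50653/2440028303096832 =0.00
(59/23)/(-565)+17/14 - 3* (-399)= 217990299/181930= 1198.21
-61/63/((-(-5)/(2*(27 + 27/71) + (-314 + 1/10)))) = 11223329/223650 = 50.18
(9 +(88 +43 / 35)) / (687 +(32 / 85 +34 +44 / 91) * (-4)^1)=759798 / 4235377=0.18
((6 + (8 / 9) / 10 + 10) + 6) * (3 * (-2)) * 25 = -9940 / 3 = -3313.33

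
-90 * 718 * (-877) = 56671740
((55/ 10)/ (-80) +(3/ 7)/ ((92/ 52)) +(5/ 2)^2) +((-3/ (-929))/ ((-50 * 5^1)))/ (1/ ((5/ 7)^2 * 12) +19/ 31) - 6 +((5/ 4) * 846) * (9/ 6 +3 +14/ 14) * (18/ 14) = 1291964981023343/ 172758177760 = 7478.46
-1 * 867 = -867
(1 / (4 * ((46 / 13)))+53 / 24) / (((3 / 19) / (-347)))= -4146997 / 828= -5008.45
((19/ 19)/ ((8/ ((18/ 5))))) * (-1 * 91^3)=-6782139/ 20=-339106.95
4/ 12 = 1/ 3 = 0.33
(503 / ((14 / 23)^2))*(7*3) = 798261 / 28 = 28509.32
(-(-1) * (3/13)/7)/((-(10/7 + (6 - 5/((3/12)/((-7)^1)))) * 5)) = -1/22360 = -0.00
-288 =-288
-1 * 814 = -814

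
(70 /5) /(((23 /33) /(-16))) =-7392 /23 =-321.39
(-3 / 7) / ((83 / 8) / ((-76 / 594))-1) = 912 / 174685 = 0.01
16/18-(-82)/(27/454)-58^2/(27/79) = -76168/9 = -8463.11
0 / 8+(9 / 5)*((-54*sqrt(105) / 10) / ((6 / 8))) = -324*sqrt(105) / 25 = -132.80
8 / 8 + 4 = 5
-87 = -87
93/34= 2.74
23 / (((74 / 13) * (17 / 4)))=598 / 629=0.95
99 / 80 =1.24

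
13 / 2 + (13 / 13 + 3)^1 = 21 / 2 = 10.50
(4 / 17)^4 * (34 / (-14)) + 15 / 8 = 513817 / 275128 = 1.87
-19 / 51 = -0.37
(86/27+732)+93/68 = 1352311/1836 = 736.55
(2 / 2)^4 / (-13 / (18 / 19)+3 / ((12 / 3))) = -36 / 467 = -0.08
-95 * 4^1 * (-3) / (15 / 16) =1216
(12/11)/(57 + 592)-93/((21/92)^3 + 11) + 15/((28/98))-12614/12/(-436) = 7441270406680409/160140282268296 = 46.47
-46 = -46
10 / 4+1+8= 23 / 2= 11.50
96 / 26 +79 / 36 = 2755 / 468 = 5.89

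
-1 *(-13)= 13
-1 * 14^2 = -196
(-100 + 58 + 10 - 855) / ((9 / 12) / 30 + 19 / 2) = -35480 / 381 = -93.12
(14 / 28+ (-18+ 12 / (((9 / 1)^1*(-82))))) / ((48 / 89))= -383501 / 11808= -32.48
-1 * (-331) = 331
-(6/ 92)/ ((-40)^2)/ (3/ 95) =-19/ 14720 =-0.00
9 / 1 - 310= -301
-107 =-107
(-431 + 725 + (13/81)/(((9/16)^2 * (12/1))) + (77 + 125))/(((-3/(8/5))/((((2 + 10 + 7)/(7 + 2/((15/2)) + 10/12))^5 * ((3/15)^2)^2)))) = -6188963890278400/205891132094649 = -30.06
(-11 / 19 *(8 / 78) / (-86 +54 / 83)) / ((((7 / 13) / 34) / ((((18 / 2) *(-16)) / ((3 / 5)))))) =-225760 / 21413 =-10.54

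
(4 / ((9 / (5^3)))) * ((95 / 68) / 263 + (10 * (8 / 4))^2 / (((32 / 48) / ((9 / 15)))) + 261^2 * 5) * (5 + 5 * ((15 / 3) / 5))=7622272693750 / 40239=189425002.95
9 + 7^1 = 16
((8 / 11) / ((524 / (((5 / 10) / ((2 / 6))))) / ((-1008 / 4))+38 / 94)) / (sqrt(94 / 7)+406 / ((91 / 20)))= -96173280 / 11567643439+153972 * sqrt(658) / 11567643439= -0.01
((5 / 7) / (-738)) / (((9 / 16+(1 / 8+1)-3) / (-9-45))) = -80 / 2009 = -0.04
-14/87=-0.16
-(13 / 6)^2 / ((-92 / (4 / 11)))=169 / 9108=0.02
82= 82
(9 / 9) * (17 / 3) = 17 / 3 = 5.67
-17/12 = -1.42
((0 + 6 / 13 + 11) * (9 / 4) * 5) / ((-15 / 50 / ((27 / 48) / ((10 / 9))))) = -181035 / 832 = -217.59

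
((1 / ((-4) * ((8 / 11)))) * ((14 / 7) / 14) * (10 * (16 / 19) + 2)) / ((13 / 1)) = -1089 / 27664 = -0.04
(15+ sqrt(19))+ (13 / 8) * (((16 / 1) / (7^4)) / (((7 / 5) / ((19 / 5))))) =sqrt(19)+ 252599 / 16807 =19.39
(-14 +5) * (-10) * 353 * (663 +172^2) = 960947190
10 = 10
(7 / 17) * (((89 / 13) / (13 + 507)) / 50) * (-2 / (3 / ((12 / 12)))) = -623 / 8619000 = -0.00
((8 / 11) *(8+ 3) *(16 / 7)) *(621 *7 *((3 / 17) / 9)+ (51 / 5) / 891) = 275462912 / 176715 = 1558.80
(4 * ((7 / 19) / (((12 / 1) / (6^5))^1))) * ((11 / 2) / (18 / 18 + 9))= 49896 / 95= 525.22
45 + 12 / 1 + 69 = 126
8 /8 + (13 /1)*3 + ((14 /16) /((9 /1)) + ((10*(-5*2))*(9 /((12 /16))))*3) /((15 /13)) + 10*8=-2999.92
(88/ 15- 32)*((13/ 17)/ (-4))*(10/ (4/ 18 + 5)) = 7644/ 799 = 9.57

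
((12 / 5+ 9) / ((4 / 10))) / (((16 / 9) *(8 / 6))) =1539 / 128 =12.02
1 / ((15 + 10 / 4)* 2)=1 / 35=0.03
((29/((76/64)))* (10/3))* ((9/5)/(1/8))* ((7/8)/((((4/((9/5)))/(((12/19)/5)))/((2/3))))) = 350784/9025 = 38.87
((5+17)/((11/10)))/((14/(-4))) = -40/7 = -5.71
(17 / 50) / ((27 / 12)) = 34 / 225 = 0.15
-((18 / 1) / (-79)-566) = 44732 / 79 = 566.23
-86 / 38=-43 / 19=-2.26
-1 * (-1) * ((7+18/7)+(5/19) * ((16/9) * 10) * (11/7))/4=20257/4788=4.23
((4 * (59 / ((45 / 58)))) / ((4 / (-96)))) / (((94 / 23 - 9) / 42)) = 35260288 / 565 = 62407.59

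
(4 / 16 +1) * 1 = 5 / 4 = 1.25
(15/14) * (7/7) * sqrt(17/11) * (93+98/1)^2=547215 * sqrt(187)/154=48591.25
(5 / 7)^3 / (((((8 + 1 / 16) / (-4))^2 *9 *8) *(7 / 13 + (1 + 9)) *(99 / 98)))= 1664000 / 14219218629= 0.00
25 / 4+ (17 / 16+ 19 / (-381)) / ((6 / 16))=40921 / 4572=8.95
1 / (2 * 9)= 1 / 18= 0.06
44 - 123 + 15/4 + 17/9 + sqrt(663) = -47.61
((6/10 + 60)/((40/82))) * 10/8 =12423/80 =155.29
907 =907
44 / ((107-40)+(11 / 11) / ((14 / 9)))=616 / 947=0.65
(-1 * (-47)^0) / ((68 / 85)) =-5 / 4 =-1.25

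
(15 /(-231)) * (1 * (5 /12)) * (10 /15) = -25 /1386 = -0.02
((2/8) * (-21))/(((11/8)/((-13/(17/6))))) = 3276/187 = 17.52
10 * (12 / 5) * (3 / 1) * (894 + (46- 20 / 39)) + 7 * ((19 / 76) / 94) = 67643.10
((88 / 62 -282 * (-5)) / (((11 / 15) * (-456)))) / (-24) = 109385 / 621984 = 0.18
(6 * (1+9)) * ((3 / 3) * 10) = 600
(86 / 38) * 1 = 43 / 19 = 2.26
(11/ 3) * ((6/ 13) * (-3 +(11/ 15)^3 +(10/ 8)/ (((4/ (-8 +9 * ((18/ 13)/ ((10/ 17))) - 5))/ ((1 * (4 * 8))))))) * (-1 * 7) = -535408412/ 570375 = -938.70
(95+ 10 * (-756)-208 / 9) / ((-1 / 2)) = 134786 / 9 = 14976.22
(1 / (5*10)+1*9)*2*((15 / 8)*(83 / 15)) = 37433 / 200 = 187.16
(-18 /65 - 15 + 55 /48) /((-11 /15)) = 44089 /2288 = 19.27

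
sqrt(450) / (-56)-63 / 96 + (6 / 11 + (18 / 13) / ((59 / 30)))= 160167 / 269984-15 * sqrt(2) / 56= 0.21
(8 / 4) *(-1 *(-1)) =2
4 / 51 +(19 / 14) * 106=51385 / 357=143.94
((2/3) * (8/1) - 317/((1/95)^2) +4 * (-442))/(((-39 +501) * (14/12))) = -780733/147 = -5311.11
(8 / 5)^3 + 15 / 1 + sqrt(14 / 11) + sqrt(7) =sqrt(154) / 11 + sqrt(7) + 2387 / 125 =22.87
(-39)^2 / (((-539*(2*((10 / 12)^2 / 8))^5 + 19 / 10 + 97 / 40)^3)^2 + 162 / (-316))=0.26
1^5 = 1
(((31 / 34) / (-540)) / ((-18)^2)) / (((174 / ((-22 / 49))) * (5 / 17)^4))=1675333 / 932318100000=0.00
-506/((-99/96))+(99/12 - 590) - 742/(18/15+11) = -111193/732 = -151.90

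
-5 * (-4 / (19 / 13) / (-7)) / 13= -20 / 133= -0.15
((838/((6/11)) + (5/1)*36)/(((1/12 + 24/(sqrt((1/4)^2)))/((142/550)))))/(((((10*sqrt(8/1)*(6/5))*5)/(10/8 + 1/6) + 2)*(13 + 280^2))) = -11121298/1356345670416275 + 94203936*sqrt(2)/271269134083255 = 0.00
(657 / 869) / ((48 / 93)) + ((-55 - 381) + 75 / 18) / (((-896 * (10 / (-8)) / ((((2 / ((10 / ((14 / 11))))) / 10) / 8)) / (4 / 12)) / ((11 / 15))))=10995928421 / 7508160000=1.46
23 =23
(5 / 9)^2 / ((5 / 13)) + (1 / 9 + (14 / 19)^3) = 729830 / 555579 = 1.31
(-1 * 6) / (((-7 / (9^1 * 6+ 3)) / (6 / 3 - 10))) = -2736 / 7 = -390.86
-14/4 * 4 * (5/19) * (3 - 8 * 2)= 47.89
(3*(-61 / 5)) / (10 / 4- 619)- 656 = -1347958 / 2055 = -655.94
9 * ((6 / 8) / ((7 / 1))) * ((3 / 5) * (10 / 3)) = 1.93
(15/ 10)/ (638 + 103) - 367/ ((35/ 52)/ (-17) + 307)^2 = -68043959279/ 36374430600846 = -0.00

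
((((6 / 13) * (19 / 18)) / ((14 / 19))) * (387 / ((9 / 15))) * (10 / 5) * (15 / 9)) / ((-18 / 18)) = -388075 / 273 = -1421.52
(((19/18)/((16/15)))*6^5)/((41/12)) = 92340/41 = 2252.20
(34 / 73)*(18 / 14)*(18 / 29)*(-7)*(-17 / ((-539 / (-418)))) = 3558168 / 103733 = 34.30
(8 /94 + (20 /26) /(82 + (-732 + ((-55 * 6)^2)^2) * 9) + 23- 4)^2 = 387264853734990194917252848004 /1063209660717127503835611889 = 364.24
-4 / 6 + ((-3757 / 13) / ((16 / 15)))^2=56376163 / 768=73406.46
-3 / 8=-0.38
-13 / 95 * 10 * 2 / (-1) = 52 / 19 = 2.74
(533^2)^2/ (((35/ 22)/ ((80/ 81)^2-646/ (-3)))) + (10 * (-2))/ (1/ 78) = 2519856047207836324/ 229635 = 10973310023331.97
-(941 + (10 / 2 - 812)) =-134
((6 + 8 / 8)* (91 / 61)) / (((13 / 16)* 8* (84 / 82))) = 287 / 183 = 1.57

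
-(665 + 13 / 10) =-6663 / 10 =-666.30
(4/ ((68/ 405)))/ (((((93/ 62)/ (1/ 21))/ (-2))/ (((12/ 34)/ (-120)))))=0.00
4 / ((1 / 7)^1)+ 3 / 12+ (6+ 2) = 36.25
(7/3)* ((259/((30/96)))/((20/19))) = 137788/75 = 1837.17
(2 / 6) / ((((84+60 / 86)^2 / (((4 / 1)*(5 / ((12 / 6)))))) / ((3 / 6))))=9245 / 39792492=0.00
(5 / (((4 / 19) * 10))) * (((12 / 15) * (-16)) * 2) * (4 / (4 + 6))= -608 / 25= -24.32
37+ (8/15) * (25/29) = 3259/87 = 37.46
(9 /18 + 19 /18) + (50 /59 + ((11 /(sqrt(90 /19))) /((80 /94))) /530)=517 *sqrt(190) /636000 + 1276 /531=2.41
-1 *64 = -64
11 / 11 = 1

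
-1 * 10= -10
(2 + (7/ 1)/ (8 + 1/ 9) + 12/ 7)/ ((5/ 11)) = 25729/ 2555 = 10.07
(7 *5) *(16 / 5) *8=896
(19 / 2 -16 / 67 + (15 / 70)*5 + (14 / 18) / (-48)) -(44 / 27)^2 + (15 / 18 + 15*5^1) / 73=3474077087 / 399340368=8.70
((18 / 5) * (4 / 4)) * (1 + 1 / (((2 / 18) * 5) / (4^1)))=738 / 25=29.52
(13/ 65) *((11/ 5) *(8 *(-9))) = -792/ 25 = -31.68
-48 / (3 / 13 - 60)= 208 / 259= 0.80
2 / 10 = 1 / 5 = 0.20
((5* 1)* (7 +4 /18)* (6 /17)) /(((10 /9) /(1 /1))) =195 /17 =11.47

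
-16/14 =-8/7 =-1.14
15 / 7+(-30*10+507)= 1464 / 7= 209.14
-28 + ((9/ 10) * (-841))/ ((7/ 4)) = -16118/ 35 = -460.51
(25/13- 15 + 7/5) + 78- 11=3596/65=55.32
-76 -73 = -149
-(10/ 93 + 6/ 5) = -608/ 465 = -1.31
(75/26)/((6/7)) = 175/52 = 3.37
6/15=2/5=0.40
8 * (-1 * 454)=-3632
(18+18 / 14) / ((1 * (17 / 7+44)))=27 / 65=0.42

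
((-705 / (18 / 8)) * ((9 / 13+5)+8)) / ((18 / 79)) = -6609140 / 351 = -18829.46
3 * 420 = 1260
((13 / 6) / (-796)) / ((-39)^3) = 1 / 21792888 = 0.00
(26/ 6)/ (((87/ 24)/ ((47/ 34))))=2444/ 1479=1.65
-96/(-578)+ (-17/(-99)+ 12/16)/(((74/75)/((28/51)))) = 1437523/2117214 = 0.68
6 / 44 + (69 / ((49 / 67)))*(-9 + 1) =-813501 / 1078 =-754.64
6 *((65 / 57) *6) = 780 / 19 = 41.05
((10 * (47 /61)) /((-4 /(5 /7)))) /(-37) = 1175 /31598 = 0.04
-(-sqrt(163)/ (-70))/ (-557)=sqrt(163)/ 38990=0.00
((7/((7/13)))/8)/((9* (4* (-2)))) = -13/576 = -0.02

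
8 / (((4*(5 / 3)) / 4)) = 4.80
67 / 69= 0.97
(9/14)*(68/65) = 306/455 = 0.67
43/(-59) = -43/59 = -0.73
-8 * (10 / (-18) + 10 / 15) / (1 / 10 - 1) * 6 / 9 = 160 / 243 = 0.66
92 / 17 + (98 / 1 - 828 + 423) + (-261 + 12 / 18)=-28658 / 51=-561.92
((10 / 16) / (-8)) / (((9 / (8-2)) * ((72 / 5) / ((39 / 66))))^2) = -21125 / 361304064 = -0.00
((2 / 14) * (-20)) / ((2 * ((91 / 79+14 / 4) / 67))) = -21172 / 1029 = -20.58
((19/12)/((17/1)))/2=19/408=0.05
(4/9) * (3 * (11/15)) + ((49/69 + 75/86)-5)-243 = -21846613/89010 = -245.44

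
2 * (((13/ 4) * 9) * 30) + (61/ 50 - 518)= 61911/ 50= 1238.22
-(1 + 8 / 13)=-21 / 13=-1.62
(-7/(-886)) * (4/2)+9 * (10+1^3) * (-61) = -2675270/443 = -6038.98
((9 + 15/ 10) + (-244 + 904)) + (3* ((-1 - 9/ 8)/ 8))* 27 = 41535/ 64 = 648.98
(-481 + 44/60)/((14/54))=-64836/35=-1852.46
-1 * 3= -3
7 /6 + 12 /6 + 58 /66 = 89 /22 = 4.05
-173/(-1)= 173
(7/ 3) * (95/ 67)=665/ 201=3.31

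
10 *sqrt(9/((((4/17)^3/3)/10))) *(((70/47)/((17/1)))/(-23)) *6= -32.90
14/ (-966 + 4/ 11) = -77/ 5311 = -0.01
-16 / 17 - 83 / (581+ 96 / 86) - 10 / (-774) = -1.07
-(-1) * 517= 517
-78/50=-39/25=-1.56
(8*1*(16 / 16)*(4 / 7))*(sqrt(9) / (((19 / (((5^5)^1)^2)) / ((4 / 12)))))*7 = 312500000 / 19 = 16447368.42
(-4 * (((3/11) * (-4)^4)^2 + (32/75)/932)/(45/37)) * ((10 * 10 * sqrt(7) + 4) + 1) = -6101847817856 * sqrt(7)/3806055-1525461954464/19030275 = -4321814.65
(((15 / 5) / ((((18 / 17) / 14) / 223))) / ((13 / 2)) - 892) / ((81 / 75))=457150 / 1053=434.14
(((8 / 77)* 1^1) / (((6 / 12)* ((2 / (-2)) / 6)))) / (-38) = 48 / 1463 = 0.03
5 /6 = 0.83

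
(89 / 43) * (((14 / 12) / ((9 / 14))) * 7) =30527 / 1161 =26.29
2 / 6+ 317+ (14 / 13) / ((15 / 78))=322.93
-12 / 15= -4 / 5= -0.80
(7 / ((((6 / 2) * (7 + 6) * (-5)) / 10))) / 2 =-7 / 39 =-0.18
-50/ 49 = -1.02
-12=-12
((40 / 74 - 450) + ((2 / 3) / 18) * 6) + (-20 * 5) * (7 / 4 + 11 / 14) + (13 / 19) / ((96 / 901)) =-696.39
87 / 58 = 3 / 2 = 1.50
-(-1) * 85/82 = 85/82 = 1.04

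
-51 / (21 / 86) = -1462 / 7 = -208.86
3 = 3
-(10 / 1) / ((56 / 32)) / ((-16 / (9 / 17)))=0.19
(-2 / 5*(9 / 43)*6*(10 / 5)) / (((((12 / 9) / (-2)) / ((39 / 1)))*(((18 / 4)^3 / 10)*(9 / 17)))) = 14144 / 1161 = 12.18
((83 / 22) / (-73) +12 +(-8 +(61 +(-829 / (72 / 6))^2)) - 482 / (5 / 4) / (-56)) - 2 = 19597535017 / 4047120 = 4842.34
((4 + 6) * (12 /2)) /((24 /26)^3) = 10985 /144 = 76.28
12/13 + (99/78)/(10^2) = 2433/2600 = 0.94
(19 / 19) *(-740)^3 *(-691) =280009784000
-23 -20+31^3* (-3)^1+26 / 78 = -268247 / 3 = -89415.67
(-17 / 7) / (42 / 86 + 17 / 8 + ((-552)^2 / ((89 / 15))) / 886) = -230569096 / 5751068351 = -0.04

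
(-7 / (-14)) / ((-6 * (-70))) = 1 / 840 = 0.00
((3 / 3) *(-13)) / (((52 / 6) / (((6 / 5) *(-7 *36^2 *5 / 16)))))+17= 5120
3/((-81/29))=-29/27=-1.07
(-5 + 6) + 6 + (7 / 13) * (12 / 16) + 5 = 645 / 52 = 12.40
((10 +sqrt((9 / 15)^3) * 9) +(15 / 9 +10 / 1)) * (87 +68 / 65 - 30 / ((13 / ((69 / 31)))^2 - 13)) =587737161 * sqrt(15) / 6282250 +21768043 / 11598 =2239.22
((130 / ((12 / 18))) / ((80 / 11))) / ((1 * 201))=143 / 1072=0.13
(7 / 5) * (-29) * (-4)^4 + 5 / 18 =-935399 / 90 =-10393.32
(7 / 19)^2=49 / 361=0.14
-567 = -567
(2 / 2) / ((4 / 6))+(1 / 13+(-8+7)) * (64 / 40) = 3 / 130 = 0.02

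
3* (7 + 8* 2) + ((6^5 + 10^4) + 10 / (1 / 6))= 17905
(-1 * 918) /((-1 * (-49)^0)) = 918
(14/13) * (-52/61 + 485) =413462/793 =521.39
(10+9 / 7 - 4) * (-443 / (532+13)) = -22593 / 3815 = -5.92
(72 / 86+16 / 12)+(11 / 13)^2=62929 / 21801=2.89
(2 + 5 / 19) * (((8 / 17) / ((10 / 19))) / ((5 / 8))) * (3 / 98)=2064 / 20825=0.10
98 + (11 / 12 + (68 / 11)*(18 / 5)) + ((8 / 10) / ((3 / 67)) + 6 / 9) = 6147 / 44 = 139.70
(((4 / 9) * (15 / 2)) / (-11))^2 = 100 / 1089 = 0.09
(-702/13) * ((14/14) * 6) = -324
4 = 4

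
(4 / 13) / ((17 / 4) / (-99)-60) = -1584 / 309101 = -0.01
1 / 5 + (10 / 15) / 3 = 19 / 45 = 0.42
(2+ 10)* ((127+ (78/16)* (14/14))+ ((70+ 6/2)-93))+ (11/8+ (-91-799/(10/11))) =14959/40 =373.98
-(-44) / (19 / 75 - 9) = -825 / 164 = -5.03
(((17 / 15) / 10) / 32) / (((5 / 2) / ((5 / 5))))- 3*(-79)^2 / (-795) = 14979301 / 636000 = 23.55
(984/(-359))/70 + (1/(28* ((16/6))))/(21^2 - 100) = -5363319/137109280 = -0.04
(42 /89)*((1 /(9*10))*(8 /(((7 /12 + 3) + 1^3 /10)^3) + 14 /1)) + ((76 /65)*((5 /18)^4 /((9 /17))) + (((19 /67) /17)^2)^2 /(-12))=8491666809657692899738 /97162238399005155308985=0.09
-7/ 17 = -0.41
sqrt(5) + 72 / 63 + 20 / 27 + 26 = sqrt(5) + 5270 / 189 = 30.12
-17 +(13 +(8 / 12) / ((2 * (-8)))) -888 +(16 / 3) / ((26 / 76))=-91151 / 104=-876.45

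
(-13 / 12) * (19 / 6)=-247 / 72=-3.43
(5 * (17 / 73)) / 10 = 17 / 146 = 0.12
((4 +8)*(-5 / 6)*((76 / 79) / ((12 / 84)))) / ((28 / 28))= -5320 / 79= -67.34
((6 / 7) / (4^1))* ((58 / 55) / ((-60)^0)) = 87 / 385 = 0.23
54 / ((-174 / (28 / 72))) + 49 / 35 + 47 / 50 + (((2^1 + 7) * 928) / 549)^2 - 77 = 422620664 / 2697725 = 156.66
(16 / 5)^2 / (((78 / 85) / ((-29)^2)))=1830016 / 195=9384.70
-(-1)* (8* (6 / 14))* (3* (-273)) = -2808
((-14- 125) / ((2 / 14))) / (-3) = 973 / 3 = 324.33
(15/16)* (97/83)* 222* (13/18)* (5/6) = 1166425/7968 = 146.39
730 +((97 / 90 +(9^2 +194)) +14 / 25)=452987 / 450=1006.64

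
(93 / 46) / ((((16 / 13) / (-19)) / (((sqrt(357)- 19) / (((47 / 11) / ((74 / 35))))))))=177634743 / 605360- 9349197 *sqrt(357) / 605360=1.63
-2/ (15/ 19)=-38/ 15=-2.53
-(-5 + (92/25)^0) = 4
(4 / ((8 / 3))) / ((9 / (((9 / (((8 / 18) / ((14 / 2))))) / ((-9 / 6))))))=-15.75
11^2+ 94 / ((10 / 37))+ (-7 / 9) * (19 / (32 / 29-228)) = 3966599 / 8460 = 468.87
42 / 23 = 1.83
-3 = -3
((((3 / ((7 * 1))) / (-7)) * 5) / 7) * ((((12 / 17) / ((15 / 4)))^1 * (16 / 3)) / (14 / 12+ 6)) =-1536 / 250733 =-0.01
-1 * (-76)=76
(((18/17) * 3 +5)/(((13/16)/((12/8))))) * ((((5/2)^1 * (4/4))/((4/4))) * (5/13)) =14.51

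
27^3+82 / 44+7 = 433221 / 22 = 19691.86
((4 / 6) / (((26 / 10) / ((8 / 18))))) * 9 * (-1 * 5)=-200 / 39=-5.13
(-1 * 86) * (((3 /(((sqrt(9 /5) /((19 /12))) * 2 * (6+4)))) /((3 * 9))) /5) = -817 * sqrt(5) /16200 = -0.11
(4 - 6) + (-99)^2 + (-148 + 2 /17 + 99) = 165752 /17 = 9750.12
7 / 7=1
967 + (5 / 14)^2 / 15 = 568601 / 588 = 967.01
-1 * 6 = -6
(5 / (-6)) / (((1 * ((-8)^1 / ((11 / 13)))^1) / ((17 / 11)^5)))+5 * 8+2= 390810613 / 9135984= 42.78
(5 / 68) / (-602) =-0.00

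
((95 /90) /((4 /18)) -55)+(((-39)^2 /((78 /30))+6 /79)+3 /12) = 42271 /79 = 535.08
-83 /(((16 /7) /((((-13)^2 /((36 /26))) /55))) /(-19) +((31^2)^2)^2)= -24252683 /249215614031281801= -0.00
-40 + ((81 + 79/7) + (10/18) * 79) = 6059/63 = 96.17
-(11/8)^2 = -121/64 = -1.89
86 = 86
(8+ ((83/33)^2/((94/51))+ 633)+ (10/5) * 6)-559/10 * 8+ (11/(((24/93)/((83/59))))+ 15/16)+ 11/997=21688928271007/80286336240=270.14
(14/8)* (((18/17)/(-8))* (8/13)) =-63/442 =-0.14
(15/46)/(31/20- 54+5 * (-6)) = -150/37927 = -0.00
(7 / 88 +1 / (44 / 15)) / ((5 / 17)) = 629 / 440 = 1.43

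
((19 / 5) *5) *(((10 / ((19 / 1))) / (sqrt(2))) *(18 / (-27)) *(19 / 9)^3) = -68590 *sqrt(2) / 2187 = -44.35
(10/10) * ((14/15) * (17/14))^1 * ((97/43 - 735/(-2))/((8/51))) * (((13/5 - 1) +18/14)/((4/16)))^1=928181011/30100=30836.58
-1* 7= -7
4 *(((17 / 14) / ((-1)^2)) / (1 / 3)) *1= 102 / 7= 14.57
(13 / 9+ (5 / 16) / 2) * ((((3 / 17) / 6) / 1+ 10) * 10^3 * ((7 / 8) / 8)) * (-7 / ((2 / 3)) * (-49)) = 47179950125 / 52224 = 903415.10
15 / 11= 1.36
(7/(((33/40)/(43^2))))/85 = 103544/561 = 184.57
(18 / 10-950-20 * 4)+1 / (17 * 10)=-174793 / 170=-1028.19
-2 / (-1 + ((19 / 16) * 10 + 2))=-16 / 103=-0.16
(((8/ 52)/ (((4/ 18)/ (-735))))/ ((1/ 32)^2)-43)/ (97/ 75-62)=508073925/ 59189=8583.92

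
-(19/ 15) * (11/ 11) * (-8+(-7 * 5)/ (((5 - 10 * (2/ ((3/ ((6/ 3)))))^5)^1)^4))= 10614751308115807/ 1047505944140625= 10.13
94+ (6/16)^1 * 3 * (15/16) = 12167/128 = 95.05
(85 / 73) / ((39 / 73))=85 / 39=2.18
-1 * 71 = -71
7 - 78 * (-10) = 787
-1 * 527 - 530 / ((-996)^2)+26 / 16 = -65147617 / 124002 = -525.38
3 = 3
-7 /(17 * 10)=-7 /170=-0.04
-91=-91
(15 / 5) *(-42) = -126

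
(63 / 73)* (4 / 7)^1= 36 / 73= 0.49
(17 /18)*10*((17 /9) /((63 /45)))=7225 /567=12.74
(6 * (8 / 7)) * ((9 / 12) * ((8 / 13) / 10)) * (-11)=-1584 / 455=-3.48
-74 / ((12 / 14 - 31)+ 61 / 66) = 34188 / 13499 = 2.53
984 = 984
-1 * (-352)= 352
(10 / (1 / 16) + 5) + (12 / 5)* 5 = 177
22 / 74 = 11 / 37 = 0.30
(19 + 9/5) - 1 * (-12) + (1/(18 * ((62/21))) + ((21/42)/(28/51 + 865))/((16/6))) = 10778555741/328423920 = 32.82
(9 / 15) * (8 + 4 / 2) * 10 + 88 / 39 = 62.26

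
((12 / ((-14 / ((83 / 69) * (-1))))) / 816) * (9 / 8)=249 / 175168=0.00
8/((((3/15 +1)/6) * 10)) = 4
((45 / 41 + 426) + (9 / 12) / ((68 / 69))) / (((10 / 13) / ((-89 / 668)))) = -5520601203 / 74495360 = -74.11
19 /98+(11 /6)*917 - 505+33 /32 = 5538451 /4704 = 1177.39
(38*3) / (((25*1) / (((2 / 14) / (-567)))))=-38 / 33075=-0.00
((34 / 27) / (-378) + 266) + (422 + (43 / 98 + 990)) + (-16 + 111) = 126697775 / 71442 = 1773.44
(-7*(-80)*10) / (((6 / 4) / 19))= 212800 / 3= 70933.33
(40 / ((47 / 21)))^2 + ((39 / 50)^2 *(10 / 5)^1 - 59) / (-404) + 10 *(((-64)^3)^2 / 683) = 766596930235610487063 / 761917235000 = 1006141999.45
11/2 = 5.50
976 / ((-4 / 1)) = -244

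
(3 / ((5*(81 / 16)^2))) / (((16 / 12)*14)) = 32 / 25515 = 0.00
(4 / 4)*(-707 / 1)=-707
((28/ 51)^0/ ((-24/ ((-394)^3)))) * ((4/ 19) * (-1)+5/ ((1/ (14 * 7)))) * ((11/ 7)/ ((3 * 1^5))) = 86958472502/ 133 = 653823101.52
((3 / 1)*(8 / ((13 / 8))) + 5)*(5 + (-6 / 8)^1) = 84.02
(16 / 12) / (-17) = -4 / 51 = -0.08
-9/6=-3/2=-1.50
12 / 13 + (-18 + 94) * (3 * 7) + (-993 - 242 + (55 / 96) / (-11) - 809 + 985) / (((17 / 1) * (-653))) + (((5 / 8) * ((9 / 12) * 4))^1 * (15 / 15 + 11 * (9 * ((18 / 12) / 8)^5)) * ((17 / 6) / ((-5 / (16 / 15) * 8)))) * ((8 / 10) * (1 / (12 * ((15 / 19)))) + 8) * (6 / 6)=6520191606533416933 / 4085725003776000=1595.85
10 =10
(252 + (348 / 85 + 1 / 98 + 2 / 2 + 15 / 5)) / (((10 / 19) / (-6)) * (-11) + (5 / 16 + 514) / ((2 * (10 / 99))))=3952004256 / 38696054551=0.10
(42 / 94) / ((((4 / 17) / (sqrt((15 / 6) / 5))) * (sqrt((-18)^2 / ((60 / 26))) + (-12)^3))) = -7140 * sqrt(2) / 12993949 - 119 * sqrt(195) / 311854776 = -0.00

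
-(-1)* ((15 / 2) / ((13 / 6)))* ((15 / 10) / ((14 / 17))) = 2295 / 364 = 6.30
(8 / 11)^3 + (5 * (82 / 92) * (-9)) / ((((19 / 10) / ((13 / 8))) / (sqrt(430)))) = 512 / 1331 - 119925 * sqrt(430) / 3496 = -710.95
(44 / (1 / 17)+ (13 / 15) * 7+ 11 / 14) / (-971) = -158519 / 203910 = -0.78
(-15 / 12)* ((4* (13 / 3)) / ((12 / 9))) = -65 / 4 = -16.25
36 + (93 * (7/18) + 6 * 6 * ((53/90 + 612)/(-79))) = -490561/2370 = -206.99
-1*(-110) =110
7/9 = 0.78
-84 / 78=-14 / 13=-1.08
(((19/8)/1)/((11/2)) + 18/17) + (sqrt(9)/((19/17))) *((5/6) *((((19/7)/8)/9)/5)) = 284159/188496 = 1.51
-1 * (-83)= 83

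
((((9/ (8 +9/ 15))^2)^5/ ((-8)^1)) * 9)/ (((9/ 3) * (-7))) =0.08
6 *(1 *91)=546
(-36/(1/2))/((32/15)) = -135/4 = -33.75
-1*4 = -4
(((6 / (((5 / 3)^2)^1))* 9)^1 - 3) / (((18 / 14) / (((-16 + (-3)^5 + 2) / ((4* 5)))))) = -246463 / 1500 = -164.31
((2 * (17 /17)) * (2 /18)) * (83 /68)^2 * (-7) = -2.32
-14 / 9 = -1.56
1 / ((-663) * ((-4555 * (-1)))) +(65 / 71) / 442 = 888083 / 428835030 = 0.00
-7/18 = -0.39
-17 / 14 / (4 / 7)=-17 / 8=-2.12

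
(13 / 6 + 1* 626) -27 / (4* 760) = 5728799 / 9120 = 628.16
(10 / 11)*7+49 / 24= 2219 / 264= 8.41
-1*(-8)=8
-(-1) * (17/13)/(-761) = -17/9893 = -0.00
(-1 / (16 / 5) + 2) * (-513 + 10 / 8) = -55269 / 64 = -863.58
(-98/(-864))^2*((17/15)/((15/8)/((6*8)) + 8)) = 119/65610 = 0.00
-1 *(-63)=63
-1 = -1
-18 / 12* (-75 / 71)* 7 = 1575 / 142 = 11.09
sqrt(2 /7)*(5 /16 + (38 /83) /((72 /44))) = 7079*sqrt(14) /83664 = 0.32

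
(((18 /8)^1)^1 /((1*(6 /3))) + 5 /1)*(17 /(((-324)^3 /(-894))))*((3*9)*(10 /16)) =620585 /13436928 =0.05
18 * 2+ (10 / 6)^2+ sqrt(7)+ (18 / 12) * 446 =710.42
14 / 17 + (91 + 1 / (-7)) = 10910 / 119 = 91.68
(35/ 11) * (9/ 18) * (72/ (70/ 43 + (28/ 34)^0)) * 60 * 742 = 2412093600/ 1243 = 1940541.91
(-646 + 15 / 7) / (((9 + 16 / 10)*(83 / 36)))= -811260 / 30793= -26.35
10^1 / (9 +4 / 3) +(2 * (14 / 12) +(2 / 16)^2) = 19741 / 5952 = 3.32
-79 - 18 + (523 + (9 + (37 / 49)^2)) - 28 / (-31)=32487152 / 74431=436.47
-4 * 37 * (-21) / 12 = 259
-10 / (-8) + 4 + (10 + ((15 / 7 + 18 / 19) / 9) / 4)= 6119 / 399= 15.34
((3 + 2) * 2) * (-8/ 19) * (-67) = 5360/ 19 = 282.11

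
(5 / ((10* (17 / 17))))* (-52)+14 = -12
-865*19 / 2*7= -115045 / 2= -57522.50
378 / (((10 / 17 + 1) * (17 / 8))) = 112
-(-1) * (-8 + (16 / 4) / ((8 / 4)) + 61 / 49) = -233 / 49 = -4.76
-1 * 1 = -1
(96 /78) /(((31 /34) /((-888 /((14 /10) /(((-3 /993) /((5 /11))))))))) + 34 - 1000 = -896689674 /933751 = -960.31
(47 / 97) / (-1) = -47 / 97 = -0.48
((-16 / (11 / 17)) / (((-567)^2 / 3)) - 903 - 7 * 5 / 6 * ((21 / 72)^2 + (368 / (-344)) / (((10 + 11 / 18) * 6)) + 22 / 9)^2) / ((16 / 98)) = -612182002536082349713 / 106346951346290688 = -5756.46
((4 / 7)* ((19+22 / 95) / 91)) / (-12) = -0.01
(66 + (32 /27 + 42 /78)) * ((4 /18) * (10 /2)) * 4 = 950840 /3159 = 300.99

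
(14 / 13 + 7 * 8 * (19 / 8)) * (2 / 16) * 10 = 8715 / 52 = 167.60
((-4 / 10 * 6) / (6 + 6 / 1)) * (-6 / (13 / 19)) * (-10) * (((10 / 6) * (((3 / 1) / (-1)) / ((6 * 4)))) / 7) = 95 / 182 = 0.52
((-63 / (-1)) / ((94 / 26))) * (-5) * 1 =-4095 / 47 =-87.13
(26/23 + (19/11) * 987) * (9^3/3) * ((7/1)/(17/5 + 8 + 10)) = 3670800525/27071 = 135599.00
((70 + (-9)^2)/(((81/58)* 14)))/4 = 4379/2268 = 1.93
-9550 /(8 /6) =-14325 /2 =-7162.50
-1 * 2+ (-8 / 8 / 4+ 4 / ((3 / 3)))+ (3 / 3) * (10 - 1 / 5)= 231 / 20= 11.55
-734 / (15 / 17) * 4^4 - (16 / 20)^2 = -15971888 / 75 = -212958.51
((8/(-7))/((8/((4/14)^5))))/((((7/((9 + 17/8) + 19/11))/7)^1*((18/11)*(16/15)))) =-1885/941192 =-0.00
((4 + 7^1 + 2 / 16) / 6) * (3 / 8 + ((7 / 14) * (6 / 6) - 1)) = -89 / 384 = -0.23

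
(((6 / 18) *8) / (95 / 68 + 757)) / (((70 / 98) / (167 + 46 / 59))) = 37695392 / 45640335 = 0.83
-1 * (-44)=44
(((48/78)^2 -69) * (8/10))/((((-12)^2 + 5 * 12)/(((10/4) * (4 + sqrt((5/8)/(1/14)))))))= -23194/8619 -11597 * sqrt(35)/34476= -4.68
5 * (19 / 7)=95 / 7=13.57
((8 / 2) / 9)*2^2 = 1.78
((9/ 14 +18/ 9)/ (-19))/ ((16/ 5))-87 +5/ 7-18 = -444025/ 4256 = -104.33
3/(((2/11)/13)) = 429/2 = 214.50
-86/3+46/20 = -791/30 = -26.37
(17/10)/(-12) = -17/120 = -0.14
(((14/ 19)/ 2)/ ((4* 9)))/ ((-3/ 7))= -49/ 2052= -0.02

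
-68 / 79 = -0.86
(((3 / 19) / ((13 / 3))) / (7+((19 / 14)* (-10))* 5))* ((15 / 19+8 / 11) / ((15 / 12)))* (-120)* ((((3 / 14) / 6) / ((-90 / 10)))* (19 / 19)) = -1268 / 3665233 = -0.00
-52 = -52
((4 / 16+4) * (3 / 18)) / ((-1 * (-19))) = 17 / 456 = 0.04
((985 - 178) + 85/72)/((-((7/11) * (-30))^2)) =-7040869/3175200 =-2.22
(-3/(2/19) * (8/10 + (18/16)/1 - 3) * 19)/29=46569/2320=20.07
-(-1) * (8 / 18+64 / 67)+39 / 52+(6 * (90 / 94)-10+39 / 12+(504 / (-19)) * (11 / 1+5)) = -227925616 / 538479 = -423.28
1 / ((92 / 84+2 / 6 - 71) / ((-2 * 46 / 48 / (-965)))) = -161 / 5639460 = -0.00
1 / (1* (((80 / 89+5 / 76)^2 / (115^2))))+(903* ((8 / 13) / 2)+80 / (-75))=320762124412 / 22139325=14488.34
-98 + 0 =-98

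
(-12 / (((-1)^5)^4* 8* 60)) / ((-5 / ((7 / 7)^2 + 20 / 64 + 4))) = 17 / 640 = 0.03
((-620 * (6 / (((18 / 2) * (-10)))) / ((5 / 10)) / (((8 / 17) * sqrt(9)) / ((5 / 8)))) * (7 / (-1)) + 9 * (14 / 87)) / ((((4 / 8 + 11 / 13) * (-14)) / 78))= 12841127 / 12180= 1054.28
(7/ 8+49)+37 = 695/ 8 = 86.88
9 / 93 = 3 / 31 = 0.10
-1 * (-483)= 483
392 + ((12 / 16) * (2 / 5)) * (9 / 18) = 7843 / 20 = 392.15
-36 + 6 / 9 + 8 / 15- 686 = -3604 / 5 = -720.80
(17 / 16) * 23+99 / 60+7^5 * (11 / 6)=7401341 / 240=30838.92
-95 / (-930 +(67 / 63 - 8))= 5985 / 59027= 0.10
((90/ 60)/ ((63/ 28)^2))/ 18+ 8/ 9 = 220/ 243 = 0.91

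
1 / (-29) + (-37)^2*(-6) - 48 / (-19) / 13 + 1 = -8212.84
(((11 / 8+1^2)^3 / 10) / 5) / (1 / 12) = 20577 / 6400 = 3.22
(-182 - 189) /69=-371 /69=-5.38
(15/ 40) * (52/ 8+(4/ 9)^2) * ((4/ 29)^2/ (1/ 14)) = 15190/ 22707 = 0.67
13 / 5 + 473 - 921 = -2227 / 5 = -445.40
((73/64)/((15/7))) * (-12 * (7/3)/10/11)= -3577/26400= -0.14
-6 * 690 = -4140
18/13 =1.38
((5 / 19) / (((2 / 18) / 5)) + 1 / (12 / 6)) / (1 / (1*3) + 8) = 1407 / 950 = 1.48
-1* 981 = -981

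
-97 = -97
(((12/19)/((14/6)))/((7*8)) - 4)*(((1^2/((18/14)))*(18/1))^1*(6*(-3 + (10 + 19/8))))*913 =-1528156575/532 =-2872474.77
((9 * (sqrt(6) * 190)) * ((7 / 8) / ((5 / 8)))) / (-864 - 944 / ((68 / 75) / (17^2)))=-399 * sqrt(6) / 50294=-0.02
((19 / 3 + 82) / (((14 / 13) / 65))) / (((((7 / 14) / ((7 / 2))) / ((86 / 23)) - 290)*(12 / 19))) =-182946725 / 6284052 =-29.11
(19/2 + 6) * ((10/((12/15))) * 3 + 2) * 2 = 2449/2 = 1224.50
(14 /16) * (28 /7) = 7 /2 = 3.50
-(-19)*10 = 190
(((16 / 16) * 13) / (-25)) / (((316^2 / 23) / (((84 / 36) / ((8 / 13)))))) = -27209 / 59913600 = -0.00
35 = 35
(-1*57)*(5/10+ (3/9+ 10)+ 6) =-1919/2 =-959.50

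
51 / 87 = 17 / 29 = 0.59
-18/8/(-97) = 9/388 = 0.02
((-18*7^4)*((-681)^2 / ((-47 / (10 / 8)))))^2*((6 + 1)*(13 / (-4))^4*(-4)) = -501960154796181377394728175 / 565504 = -887633252454768449727.55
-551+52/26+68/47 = -547.55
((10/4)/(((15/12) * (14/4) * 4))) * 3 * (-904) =-2712/7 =-387.43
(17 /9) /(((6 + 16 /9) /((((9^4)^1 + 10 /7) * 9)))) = 7028361 /490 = 14343.59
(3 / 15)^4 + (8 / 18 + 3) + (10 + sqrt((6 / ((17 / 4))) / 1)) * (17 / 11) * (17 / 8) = 17 * sqrt(102) / 44 + 8981021 / 247500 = 40.19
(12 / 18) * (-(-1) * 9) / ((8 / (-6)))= -9 / 2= -4.50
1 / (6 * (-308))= -1 / 1848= -0.00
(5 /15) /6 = 0.06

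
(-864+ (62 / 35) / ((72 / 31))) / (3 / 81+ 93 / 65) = -42419481 / 72128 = -588.11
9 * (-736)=-6624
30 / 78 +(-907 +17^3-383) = 3623.38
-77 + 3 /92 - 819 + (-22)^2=-37901 /92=-411.97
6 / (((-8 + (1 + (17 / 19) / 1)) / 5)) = -285 / 58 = -4.91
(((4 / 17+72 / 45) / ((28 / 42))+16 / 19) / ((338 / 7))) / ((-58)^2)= 20321 / 918153340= 0.00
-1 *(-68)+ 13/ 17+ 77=2478/ 17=145.76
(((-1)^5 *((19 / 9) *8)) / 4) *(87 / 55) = -6.68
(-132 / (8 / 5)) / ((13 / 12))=-990 / 13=-76.15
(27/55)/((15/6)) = 54/275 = 0.20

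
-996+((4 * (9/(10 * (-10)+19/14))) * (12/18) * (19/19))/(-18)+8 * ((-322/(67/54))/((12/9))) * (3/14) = -369087832/277581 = -1329.66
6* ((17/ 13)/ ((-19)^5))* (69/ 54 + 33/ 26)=-10132/ 1255382193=-0.00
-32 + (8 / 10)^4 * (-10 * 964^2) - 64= -475811552 / 125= -3806492.42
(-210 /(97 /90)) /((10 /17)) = -32130 /97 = -331.24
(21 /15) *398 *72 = 200592 /5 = 40118.40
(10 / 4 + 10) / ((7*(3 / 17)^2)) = 7225 / 126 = 57.34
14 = 14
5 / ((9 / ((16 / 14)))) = 0.63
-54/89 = -0.61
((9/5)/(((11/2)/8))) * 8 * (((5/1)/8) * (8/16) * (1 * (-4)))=-288/11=-26.18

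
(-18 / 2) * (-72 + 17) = 495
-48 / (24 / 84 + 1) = -112 / 3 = -37.33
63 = 63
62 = 62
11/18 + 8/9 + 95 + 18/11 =2159/22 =98.14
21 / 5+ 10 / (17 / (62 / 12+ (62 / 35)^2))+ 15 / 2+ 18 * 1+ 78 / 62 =35.84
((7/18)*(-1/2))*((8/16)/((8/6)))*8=-0.58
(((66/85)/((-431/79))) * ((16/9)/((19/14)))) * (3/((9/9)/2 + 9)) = -778624/13225235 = -0.06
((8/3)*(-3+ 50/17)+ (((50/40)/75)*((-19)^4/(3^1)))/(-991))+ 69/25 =28392263/15162300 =1.87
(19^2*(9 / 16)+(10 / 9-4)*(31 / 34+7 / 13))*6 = 486841 / 408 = 1193.24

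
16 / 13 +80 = 1056 / 13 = 81.23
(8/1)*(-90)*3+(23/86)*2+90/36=-185499/86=-2156.97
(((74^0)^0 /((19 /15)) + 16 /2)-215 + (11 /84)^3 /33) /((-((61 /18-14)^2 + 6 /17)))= 118432888789 /64869800912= 1.83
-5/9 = -0.56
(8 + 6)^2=196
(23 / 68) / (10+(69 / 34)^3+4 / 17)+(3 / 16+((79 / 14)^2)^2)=7117594244413 / 7018574388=1014.11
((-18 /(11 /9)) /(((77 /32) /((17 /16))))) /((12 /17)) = -7803 /847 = -9.21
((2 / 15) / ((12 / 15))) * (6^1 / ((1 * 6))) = 1 / 6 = 0.17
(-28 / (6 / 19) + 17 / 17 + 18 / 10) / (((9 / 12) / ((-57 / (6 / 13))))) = 636272 / 45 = 14139.38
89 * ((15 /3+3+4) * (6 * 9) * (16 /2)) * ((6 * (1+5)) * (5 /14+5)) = 622857600 /7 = 88979657.14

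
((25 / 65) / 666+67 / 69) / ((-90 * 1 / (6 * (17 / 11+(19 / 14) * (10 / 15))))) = -54753991 / 344999655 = -0.16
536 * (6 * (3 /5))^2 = 173664 /25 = 6946.56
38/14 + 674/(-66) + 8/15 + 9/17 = -126353/19635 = -6.44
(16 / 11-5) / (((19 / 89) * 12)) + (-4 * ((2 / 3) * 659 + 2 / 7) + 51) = -30000749 / 17556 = -1708.86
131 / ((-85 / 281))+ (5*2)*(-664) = -601211 / 85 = -7073.07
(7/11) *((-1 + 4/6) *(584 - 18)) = -3962/33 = -120.06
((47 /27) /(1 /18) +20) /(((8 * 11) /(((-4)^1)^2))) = 28 /3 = 9.33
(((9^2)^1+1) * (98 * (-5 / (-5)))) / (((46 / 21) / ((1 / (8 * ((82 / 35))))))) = 36015 / 184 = 195.73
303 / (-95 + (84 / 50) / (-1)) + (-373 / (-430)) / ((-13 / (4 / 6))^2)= -2475335543 / 790395255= -3.13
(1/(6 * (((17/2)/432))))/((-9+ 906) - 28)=144/14773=0.01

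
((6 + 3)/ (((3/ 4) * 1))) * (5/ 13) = 60/ 13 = 4.62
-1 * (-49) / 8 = 49 / 8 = 6.12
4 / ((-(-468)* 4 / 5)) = 5 / 468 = 0.01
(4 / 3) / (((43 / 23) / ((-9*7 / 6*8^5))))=-10551296 / 43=-245378.98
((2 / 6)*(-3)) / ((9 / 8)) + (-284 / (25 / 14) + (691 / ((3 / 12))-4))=2600.07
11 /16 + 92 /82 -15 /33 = 9777 /7216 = 1.35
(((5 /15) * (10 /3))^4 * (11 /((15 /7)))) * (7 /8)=134750 /19683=6.85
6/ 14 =3/ 7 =0.43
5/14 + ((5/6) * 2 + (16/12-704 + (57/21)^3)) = -466923/686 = -680.65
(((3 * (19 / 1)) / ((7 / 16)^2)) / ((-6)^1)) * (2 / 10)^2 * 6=-14592 / 1225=-11.91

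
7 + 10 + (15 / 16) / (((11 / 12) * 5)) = 757 / 44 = 17.20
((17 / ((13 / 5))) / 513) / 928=85 / 6188832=0.00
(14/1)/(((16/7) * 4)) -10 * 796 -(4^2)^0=-254703/32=-7959.47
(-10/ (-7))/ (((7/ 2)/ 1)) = 20/ 49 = 0.41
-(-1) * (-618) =-618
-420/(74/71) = -14910/37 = -402.97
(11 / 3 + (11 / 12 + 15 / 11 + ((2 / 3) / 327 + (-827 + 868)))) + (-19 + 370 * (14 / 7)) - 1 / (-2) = 33169333 / 43164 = 768.45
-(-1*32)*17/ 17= 32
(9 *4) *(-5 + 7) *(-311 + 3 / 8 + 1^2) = -22293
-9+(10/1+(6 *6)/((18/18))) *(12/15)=139/5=27.80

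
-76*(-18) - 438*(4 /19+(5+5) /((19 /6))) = -2040 /19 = -107.37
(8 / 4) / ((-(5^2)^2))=-2 / 625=-0.00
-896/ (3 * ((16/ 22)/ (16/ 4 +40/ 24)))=-20944/ 9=-2327.11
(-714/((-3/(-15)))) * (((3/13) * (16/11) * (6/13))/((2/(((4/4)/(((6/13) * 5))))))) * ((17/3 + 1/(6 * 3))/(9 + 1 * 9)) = -49028/1287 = -38.09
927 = 927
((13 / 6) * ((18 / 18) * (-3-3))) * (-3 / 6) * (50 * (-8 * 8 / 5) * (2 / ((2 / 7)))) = -29120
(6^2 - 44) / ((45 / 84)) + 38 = 346 / 15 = 23.07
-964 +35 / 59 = -56841 / 59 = -963.41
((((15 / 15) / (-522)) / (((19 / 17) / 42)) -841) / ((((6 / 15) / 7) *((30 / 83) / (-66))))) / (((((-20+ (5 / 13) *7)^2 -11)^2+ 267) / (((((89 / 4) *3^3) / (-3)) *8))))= -67757833586807364 / 1314547447193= -51544.61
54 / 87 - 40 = -1142 / 29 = -39.38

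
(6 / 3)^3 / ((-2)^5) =-1 / 4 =-0.25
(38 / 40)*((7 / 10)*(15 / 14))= 0.71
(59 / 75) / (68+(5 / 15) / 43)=0.01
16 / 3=5.33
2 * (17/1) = 34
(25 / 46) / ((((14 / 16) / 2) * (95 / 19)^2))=8 / 161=0.05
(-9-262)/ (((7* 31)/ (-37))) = 10027/ 217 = 46.21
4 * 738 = 2952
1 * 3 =3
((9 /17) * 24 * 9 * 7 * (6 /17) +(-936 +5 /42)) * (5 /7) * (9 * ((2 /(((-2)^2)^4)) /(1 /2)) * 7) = -459.40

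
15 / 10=3 / 2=1.50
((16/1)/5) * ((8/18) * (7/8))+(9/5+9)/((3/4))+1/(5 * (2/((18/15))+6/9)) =991/63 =15.73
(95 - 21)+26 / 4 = 161 / 2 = 80.50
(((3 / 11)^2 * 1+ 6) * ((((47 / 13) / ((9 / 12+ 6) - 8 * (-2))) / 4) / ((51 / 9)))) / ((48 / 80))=24675 / 347633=0.07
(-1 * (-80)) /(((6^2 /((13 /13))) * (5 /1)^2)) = 4 /45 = 0.09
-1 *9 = -9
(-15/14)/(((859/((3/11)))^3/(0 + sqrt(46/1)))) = -405 * sqrt(46)/11810970441886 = -0.00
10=10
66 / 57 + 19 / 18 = 757 / 342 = 2.21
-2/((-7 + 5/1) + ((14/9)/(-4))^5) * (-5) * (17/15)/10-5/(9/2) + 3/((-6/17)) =-3476226631/341634870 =-10.18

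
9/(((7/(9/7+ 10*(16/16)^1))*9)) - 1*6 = -215/49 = -4.39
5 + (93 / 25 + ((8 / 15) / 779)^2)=1190622106 / 136539225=8.72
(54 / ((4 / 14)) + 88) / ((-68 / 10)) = -1385 / 34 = -40.74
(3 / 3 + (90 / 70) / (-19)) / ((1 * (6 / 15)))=310 / 133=2.33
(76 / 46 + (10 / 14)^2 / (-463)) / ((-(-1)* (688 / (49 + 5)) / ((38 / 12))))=147321801 / 358999088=0.41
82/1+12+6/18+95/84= 2673/28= 95.46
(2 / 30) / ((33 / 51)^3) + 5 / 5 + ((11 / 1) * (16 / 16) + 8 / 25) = 1254409 / 99825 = 12.57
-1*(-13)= 13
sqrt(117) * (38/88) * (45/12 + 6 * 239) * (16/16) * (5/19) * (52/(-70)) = -224289 * sqrt(13)/616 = -1312.80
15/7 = 2.14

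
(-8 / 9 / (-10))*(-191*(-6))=1528 / 15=101.87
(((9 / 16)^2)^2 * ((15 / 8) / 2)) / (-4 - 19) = -0.00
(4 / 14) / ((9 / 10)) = 20 / 63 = 0.32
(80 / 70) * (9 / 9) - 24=-160 / 7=-22.86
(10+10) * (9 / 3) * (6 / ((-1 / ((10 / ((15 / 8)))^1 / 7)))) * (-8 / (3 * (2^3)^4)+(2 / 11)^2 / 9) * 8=-16850 / 2541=-6.63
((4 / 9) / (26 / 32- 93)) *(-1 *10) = 128 / 2655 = 0.05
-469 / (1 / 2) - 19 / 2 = -947.50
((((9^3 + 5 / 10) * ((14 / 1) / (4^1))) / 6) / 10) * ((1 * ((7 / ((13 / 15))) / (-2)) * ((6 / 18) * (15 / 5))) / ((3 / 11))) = -786401 / 1248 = -630.13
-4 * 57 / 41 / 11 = -228 / 451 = -0.51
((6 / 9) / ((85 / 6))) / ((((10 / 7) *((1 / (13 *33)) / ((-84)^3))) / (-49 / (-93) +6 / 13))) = -21815063424 / 2635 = -8278961.45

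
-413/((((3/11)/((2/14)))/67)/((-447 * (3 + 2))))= 32394835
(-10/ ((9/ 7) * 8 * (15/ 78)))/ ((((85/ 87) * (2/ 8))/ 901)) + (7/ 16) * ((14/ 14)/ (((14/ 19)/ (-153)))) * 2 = -4519349/ 240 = -18830.62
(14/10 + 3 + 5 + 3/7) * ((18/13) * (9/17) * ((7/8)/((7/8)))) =55728/7735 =7.20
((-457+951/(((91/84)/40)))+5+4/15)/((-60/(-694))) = 1172705932/2925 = 400925.10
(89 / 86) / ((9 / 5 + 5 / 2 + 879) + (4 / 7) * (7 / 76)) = 8455 / 7216991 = 0.00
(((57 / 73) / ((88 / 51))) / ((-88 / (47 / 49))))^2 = 18667483641 / 767305955282944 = 0.00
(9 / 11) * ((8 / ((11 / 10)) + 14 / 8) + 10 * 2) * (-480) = -1379160 / 121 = -11398.02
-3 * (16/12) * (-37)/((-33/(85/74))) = -170/33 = -5.15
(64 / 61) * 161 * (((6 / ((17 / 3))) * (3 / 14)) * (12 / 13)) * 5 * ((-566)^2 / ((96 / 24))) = 190983432960 / 13481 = 14166859.50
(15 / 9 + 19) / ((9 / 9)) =62 / 3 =20.67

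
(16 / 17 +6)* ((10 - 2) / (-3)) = -944 / 51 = -18.51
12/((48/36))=9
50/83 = 0.60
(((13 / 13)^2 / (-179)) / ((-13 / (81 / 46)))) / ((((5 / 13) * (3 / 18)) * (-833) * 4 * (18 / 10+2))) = -243 / 260639036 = -0.00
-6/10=-3/5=-0.60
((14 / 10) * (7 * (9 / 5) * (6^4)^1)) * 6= 3429216 / 25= 137168.64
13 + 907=920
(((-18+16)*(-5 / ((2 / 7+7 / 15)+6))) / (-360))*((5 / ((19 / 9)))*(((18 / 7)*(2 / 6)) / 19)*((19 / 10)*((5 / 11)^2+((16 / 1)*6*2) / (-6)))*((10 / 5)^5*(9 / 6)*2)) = 4154760 / 1629991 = 2.55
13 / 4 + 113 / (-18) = -109 / 36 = -3.03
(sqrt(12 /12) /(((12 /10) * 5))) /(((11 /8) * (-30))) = -2 /495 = -0.00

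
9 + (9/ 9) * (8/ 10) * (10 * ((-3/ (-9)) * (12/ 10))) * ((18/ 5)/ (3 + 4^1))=1863/ 175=10.65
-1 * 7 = -7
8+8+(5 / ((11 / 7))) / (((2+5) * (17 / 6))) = 3022 / 187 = 16.16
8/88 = 1/11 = 0.09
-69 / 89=-0.78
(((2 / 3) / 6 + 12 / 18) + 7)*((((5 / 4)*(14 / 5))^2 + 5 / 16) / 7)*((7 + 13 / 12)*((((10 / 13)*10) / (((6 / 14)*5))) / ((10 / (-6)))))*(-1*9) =227465 / 104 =2187.16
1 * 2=2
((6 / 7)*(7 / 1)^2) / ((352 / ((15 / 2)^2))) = 4725 / 704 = 6.71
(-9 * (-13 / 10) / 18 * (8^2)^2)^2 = 177209344 / 25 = 7088373.76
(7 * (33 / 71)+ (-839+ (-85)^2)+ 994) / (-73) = -101.14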